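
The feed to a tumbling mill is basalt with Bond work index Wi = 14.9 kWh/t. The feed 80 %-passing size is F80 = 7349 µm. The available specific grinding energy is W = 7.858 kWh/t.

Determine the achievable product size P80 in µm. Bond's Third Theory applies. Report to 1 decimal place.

Bond: W = 10·Wi·(1/√P80 − 1/√F80)
P80^-0.5 = F80^-0.5 + W/(10 Wi)
  = 7.8580/(10·14.9) + 1/√7349 = 0.052738 + 0.011665 = 0.064403
P80 = (1/0.064403)² = 15.5272² = 241.09 µm

P80 = 241.1 µm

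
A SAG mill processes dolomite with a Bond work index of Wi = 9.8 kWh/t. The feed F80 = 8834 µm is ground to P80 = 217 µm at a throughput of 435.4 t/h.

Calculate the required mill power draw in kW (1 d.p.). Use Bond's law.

Bond: W = 10·Wi·(1/√P80 − 1/√F80)
W = 10·9.8·(1/√217 − 1/√8834) = 10·9.8·(0.057245) = 5.6100 kWh/t
Power = W × throughput = 5.6100 kWh/t × 435.4 t/h = 2442.6 kW

P = 2442.6 kW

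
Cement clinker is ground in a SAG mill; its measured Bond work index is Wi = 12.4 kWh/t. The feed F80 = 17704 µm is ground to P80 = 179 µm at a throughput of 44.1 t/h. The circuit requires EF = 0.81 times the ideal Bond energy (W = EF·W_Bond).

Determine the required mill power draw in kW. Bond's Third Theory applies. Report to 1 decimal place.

P = 297.8 kW

W = 10 Wi / √P80 − 10 Wi / √F80
W = 10·12.4·(1/√179 − 1/√17704) = 10·12.4·(0.067228) = 8.3363 kWh/t
W_actual = 0.81 × 8.3363 = 6.7524 kWh/t
Mill draw = 6.7524 × 44.1 = 297.8 kW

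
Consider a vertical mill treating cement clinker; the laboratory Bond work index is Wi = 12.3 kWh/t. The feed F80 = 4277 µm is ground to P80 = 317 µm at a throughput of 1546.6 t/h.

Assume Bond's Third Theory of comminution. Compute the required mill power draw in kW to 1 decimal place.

Bond: W = 10·Wi·(1/√P80 − 1/√F80)
W = 10·12.3·(1/√317 − 1/√4277) = 10·12.3·(0.040875) = 5.0276 kWh/t
Power = W × throughput = 5.0276 kWh/t × 1546.6 t/h = 7775.7 kW

P = 7775.7 kW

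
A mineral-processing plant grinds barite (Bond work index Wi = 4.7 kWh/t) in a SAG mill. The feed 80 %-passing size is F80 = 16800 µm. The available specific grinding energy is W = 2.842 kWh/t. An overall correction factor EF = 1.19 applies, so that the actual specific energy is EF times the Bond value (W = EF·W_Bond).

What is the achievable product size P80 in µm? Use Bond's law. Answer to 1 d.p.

Bond:  W = 10 Wi (1/√P − 1/√F)
W_Bond = W / EF = 2.842 / 1.19 = 2.3882 kWh/t
⇒ 1/√P80 = W_Bond/(10·Wi) + 1/√F80
  = 2.3882/(10·4.7) + 1/√16800 = 0.050814 + 0.007715 = 0.058529
P80 = (1/0.058529)² = 17.0856² = 291.92 µm

P80 = 291.9 µm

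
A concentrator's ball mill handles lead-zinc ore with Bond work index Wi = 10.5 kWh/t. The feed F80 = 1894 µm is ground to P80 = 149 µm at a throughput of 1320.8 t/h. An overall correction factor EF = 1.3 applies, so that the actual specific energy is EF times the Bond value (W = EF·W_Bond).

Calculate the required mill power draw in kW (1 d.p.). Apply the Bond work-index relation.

W = 10 Wi / √P80 − 10 Wi / √F80
W = 10·10.5·(1/√149 − 1/√1894) = 10·10.5·(0.058945) = 6.1893 kWh/t
Corrected W = EF·W_Bond = 1.3·6.1893 = 8.0460 kWh/t
Mill draw = 8.0460 × 1320.8 = 10627.2 kW

P = 10627.2 kW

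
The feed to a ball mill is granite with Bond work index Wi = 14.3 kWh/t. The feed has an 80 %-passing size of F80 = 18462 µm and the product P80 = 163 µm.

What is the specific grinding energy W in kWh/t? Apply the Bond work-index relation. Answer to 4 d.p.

W_Bond = 10·Wi·(1/√P₈₀ − 1/√F₈₀)
1/√163 = 0.078326;  1/√18462 = 0.007360
W = 10·14.3·(0.078326 − 0.007360) = 10.1482 kWh/t

W = 10.1482 kWh/t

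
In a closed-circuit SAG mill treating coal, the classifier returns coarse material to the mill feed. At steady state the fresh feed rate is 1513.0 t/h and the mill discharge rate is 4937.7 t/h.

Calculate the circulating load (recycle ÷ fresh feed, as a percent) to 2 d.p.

CL = 226.35 %

Mill node: discharge = fresh + recycle.
R = M − F = 4937.7 − 1513.0 = 3424.7 t/h
CL = 100·R/F = 100·3424.7/1513.0 = 226.35 %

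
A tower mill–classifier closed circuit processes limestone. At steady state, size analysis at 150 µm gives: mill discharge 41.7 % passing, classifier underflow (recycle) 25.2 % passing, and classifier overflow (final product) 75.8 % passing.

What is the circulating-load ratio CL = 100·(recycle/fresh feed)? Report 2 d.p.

Let r = R/F. Size balance at 150 µm:
r = (o − d)/(d − u)
r = (75.8 − 41.7)/(41.7 − 25.2) = 34.1/16.5 = 2.0667
CL = 100·r = 206.67 %

CL = 206.67 %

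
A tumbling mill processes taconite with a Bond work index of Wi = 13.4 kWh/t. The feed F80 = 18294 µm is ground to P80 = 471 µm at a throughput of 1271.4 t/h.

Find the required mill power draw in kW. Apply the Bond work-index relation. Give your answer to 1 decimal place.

P = 6590.5 kW

W_Bond = 10·Wi·(1/√P₈₀ − 1/√F₈₀)
W = 10·13.4·(1/√471 − 1/√18294) = 10·13.4·(0.038684) = 5.1837 kWh/t
P = W·T = 5.1837·1271.4 = 6590.5 kW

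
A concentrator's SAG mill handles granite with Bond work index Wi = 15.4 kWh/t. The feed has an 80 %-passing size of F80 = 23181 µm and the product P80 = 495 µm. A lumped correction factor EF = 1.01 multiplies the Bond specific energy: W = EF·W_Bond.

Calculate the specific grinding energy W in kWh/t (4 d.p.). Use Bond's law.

W = 5.9694 kWh/t

W = 10·Wi·(P80^(-½) − F80^(-½))
1/√495 = 0.044947;  1/√23181 = 0.006568
W = 10·15.4·(0.044947 − 0.006568) = 5.9103 kWh/t
Apply correction: 5.9103 × 1.01 = 5.9694 kWh/t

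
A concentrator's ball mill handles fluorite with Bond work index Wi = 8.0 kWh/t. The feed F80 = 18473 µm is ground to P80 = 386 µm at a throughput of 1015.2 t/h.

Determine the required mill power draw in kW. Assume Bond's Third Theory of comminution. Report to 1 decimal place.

W_Bond = 10·Wi·(1/√P₈₀ − 1/√F₈₀)
W = 10·8.0·(1/√386 − 1/√18473) = 10·8.0·(0.043541) = 3.4833 kWh/t
P = W·T = 3.4833·1015.2 = 3536.2 kW

P = 3536.2 kW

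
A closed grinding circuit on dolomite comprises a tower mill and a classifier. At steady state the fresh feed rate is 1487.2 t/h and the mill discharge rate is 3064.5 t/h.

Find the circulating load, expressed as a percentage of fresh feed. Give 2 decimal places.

Discharge = new feed + return, hence
R = M − F = 3064.5 − 1487.2 = 1577.3 t/h
CL = 100·R/F = 100·1577.3/1487.2 = 106.06 %

CL = 106.06 %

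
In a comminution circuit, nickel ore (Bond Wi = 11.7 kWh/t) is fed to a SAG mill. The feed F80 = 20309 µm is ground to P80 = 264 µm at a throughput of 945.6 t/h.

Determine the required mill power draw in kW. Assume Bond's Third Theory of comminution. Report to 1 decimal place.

W = 10 Wi / √P80 − 10 Wi / √F80
W = 10·11.7·(1/√264 − 1/√20309) = 10·11.7·(0.054529) = 6.3799 kWh/t
Power = W × throughput = 6.3799 kWh/t × 945.6 t/h = 6032.8 kW

P = 6032.8 kW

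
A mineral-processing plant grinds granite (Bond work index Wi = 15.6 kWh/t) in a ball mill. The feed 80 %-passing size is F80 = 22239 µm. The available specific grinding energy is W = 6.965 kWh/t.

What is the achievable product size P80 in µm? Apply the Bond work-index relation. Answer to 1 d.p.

P80 = 379.2 µm

W = 10 Wi (1/√P80 − 1/√F80)  [Bond]
1/√P80 = 1/√F80 + W/(10·Wi)
  = 6.9650/(10·15.6) + 1/√22239 = 0.044647 + 0.006706 = 0.051353
P80 = (1/0.051353)² = 19.4730² = 379.20 µm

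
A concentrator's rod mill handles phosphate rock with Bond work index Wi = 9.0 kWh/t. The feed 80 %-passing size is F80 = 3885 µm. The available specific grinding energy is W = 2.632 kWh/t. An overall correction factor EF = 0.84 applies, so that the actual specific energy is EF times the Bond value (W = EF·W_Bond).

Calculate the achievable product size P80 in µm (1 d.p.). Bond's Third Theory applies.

W = 10 Wi / √P80 − 10 Wi / √F80
W_Bond = W / EF = 2.632 / 0.84 = 3.1333 kWh/t
⇒ 1/√P80 = W_Bond/(10 Wi) + 1/√F80
  = 3.1333/(10·9.0) + 1/√3885 = 0.034815 + 0.016044 = 0.050859
P80 = (1/0.050859)² = 19.6624² = 386.61 µm

P80 = 386.6 µm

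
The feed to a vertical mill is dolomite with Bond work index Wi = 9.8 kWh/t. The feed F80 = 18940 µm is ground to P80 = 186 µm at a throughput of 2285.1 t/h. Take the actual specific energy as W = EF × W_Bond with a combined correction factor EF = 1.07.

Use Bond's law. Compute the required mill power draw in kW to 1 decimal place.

W_Bond = 10·Wi·(1/√P₈₀ − 1/√F₈₀)
W = 10·9.8·(1/√186 − 1/√18940) = 10·9.8·(0.066057) = 6.4736 kWh/t
With EF = 1.07: W = 6.4736·1.07 = 6.9268 kWh/t
P = W·T = 6.9268·2285.1 = 15828.4 kW

P = 15828.4 kW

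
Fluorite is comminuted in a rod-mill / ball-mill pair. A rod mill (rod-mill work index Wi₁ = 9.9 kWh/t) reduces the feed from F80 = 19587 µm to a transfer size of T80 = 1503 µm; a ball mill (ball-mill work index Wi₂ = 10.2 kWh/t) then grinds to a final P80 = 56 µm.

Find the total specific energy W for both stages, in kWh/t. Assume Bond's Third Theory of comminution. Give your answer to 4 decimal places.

W = 12.8456 kWh/t

W_Bond = 10·Wi·(1/√P₈₀ − 1/√F₈₀)
Stage 1 (19587→1503 µm, Wi₁=9.9): W₁ = 10·9.9·(0.025794 − 0.007145) = 1.8462 kWh/t
Stage 2 (1503→56 µm, Wi₂=10.2): W₂ = 10·10.2·(0.133631 − 0.025794) = 10.9993 kWh/t
W = W₁ + W₂ = 1.8462 + 10.9993 = 12.8456 kWh/t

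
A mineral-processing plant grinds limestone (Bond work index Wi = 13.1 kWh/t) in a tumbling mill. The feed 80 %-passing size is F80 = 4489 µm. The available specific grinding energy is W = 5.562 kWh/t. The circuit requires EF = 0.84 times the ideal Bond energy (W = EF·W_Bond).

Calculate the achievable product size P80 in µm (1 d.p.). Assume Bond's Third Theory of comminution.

Bond:  W = 10 Wi (1/√P − 1/√F)
W_Bond = W / EF = 5.562 / 0.84 = 6.6214 kWh/t
P80^-0.5 = F80^-0.5 + W_Bond/(10 Wi)
  = 6.6214/(10·13.1) + 1/√4489 = 0.050545 + 0.014925 = 0.065471
P80 = (1/0.065471)² = 15.2740² = 233.30 µm

P80 = 233.3 µm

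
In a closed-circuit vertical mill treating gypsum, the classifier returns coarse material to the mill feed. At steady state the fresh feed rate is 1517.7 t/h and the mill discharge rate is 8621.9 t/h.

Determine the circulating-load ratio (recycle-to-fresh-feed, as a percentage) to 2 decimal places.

CL = 468.09 %

Discharge = new feed + return, hence
R = M − F = 8621.9 − 1517.7 = 7104.2 t/h
CL = 100·R/F = 100·7104.2/1517.7 = 468.09 %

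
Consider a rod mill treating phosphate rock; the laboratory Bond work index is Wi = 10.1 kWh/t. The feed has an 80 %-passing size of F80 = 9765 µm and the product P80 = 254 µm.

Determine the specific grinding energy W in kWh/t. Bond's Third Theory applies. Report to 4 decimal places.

W = 10·Wi·[P80^(−½) − F80^(−½)]
1/√254 = 0.062746;  1/√9765 = 0.010120
W = 10·10.1·(0.062746 − 0.010120) = 5.3152 kWh/t

W = 5.3152 kWh/t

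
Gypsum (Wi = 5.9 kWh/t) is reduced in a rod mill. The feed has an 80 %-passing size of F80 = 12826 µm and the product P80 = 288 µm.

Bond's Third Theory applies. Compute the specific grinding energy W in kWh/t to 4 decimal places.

W = 10·Wi·[P80^(−½) − F80^(−½)]
1/√288 = 0.058926;  1/√12826 = 0.008830
W = 10·5.9·(0.058926 − 0.008830) = 2.9556 kWh/t

W = 2.9556 kWh/t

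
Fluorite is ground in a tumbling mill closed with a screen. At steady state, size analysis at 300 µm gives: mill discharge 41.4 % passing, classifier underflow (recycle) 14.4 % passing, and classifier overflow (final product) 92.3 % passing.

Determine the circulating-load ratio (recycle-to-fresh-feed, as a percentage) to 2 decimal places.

CL = 188.52 %

Mass balance on the −300 µm fraction:
d + r·d = r·u + o → r(d−u) = o−d
r = (92.3 − 41.4)/(41.4 − 14.4) = 50.9/27.0 = 1.8852
CL = 100·r = 188.52 %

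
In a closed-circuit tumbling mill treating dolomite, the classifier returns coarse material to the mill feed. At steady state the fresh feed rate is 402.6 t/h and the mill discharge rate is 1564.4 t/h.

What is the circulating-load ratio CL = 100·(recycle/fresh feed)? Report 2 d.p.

CL = 288.57 %

Discharge = new feed + return, hence
R = M − F = 1564.4 − 402.6 = 1161.8 t/h
CL = 100·R/F = 100·1161.8/402.6 = 288.57 %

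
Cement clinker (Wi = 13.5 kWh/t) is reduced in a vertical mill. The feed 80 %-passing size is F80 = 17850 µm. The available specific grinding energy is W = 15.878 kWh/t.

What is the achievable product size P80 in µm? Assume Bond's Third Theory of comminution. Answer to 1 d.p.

P80 = 63.9 µm

Bond:  W = 10 Wi (1/√P − 1/√F)
P80^-0.5 = F80^-0.5 + W/(10 Wi)
  = 15.8780/(10·13.5) + 1/√17850 = 0.117615 + 0.007485 = 0.125100
P80 = (1/0.125100)² = 7.9936² = 63.90 µm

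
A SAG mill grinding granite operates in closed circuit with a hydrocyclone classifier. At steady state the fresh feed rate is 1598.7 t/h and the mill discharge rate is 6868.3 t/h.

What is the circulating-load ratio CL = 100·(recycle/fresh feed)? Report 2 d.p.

CL = 329.62 %

M = F + R at steady state, so:
R = M − F = 6868.3 − 1598.7 = 5269.6 t/h
CL = 100·R/F = 100·5269.6/1598.7 = 329.62 %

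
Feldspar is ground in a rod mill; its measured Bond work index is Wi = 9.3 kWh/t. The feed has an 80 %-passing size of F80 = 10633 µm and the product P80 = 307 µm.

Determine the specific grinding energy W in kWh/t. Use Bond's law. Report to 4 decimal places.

W = 10 Wi (1/√P80 − 1/√F80)  [Bond]
1/√307 = 0.057073;  1/√10633 = 0.009698
W = 10·9.3·(0.057073 − 0.009698) = 4.4059 kWh/t

W = 4.4059 kWh/t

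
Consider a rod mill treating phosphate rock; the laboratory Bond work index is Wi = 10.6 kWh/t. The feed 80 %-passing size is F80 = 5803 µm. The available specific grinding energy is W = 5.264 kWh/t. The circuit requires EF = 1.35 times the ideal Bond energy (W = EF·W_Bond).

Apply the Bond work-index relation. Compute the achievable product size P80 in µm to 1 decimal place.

P80 = 401.4 µm

W = 10·Wi·(P80^(-½) − F80^(-½))
W_Bond = W / EF = 5.264 / 1.35 = 3.8993 kWh/t
⇒ 1/√P80 = W_Bond/(10·Wi) + 1/√F80
  = 3.8993/(10·10.6) + 1/√5803 = 0.036785 + 0.013127 = 0.049913
P80 = (1/0.049913)² = 20.0350² = 401.40 µm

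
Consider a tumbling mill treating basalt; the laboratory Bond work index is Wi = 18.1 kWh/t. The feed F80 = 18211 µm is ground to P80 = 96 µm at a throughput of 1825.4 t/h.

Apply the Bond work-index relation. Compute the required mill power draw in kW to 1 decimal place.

P = 31272.7 kW

W = 10·Wi·(P80^(-½) − F80^(-½))
W = 10·18.1·(1/√96 − 1/√18211) = 10·18.1·(0.094652) = 17.1320 kWh/t
Mill draw = 17.1320 × 1825.4 = 31272.7 kW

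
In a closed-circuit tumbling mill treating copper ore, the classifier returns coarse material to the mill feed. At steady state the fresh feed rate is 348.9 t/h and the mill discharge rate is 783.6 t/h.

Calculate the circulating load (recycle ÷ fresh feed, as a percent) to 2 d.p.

M = F + R at steady state, so:
R = M − F = 783.6 − 348.9 = 434.7 t/h
CL = 100·R/F = 100·434.7/348.9 = 124.59 %

CL = 124.59 %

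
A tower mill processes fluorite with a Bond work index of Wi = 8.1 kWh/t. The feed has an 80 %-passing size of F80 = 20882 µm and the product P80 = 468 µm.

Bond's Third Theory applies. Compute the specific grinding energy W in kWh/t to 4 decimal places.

Bond:  W = 10 Wi (1/√P − 1/√F)
1/√468 = 0.046225;  1/√20882 = 0.006920
W = 10·8.1·(0.046225 − 0.006920) = 3.1837 kWh/t

W = 3.1837 kWh/t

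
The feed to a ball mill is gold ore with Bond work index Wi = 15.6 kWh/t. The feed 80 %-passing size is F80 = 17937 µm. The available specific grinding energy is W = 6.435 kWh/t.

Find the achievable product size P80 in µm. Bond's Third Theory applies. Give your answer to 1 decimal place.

W = 10 Wi (1/√P80 − 1/√F80)  [Bond]
⇒ 1/√P80 = W/(10 Wi) + 1/√F80
  = 6.4350/(10·15.6) + 1/√17937 = 0.041250 + 0.007467 = 0.048717
P80 = (1/0.048717)² = 20.5269² = 421.35 µm

P80 = 421.4 µm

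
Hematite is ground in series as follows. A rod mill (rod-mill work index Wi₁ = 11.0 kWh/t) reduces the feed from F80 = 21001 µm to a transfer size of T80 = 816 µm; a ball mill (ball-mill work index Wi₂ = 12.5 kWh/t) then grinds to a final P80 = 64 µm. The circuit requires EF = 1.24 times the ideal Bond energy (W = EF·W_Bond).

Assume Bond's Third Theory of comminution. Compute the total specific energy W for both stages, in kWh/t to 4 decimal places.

W = 10 Wi (1/√P80 − 1/√F80)  [Bond]
Stage 1 (21001→816 µm, Wi₁=11.0): W₁ = 10·11.0·(0.035007 − 0.006900) = 3.0917 kWh/t
Stage 2 (816→64 µm, Wi₂=12.5): W₂ = 10·12.5·(0.125000 − 0.035007) = 11.2491 kWh/t
W = W₁ + W₂ = 3.0917 + 11.2491 = 14.3408 kWh/t
Apply correction: 14.3408 × 1.24 = 17.7826 kWh/t

W = 17.7826 kWh/t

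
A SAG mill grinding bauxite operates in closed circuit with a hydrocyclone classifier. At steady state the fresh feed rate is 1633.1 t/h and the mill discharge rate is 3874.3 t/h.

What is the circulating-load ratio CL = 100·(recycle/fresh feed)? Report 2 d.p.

Steady state: M = F + R.
R = M − F = 3874.3 − 1633.1 = 2241.2 t/h
CL = 100·R/F = 100·2241.2/1633.1 = 137.24 %

CL = 137.24 %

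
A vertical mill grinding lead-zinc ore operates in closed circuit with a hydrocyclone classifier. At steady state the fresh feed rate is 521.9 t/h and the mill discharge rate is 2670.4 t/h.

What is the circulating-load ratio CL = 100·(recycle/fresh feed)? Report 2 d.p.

Discharge = new feed + return, hence
R = M − F = 2670.4 − 521.9 = 2148.5 t/h
CL = 100·R/F = 100·2148.5/521.9 = 411.67 %

CL = 411.67 %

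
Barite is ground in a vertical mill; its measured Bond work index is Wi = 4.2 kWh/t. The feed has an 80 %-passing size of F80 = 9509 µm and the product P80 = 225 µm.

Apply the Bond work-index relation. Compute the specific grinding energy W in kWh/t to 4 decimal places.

W_Bond = 10·Wi·(1/√P₈₀ − 1/√F₈₀)
1/√225 = 0.066667;  1/√9509 = 0.010255
W = 10·4.2·(0.066667 − 0.010255) = 2.3693 kWh/t

W = 2.3693 kWh/t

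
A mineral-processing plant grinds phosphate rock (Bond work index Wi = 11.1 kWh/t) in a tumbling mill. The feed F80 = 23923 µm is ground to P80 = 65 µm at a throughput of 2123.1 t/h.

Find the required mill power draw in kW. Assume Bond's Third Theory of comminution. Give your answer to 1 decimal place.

P = 27706.9 kW

W = 10 Wi (P80^-0.5 − F80^-0.5)
W = 10·11.1·(1/√65 − 1/√23923) = 10·11.1·(0.117569) = 13.0502 kWh/t
Power = W × throughput = 13.0502 kWh/t × 2123.1 t/h = 27706.9 kW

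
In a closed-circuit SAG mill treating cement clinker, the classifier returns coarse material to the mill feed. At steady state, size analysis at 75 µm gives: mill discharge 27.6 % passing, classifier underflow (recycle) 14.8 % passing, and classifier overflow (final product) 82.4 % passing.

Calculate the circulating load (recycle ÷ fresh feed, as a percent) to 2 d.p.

CL = 428.12 %

Let r = R/F. Size balance at 75 µm:
(1+r)d = ru + o → r = (o−d)/(d−u)
r = (82.4 − 27.6)/(27.6 − 14.8) = 54.8/12.8 = 4.2812
CL = 100·r = 428.12 %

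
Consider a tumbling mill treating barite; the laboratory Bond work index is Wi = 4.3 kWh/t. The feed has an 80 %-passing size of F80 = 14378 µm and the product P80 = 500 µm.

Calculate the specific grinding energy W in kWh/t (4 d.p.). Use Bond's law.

W = 1.5644 kWh/t

Bond:  W = 10 Wi (1/√P − 1/√F)
1/√500 = 0.044721;  1/√14378 = 0.008340
W = 10·4.3·(0.044721 − 0.008340) = 1.5644 kWh/t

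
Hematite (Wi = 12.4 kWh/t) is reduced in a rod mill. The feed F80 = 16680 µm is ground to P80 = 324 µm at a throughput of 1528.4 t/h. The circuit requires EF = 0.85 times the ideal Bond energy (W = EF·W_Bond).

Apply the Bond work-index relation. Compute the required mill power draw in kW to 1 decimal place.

W = 10 Wi (P80^-0.5 − F80^-0.5)
W = 10·12.4·(1/√324 − 1/√16680) = 10·12.4·(0.047813) = 5.9288 kWh/t
Corrected W = EF·W_Bond = 0.85·5.9288 = 5.0395 kWh/t
P = W·T = 5.0395·1528.4 = 7702.3 kW

P = 7702.3 kW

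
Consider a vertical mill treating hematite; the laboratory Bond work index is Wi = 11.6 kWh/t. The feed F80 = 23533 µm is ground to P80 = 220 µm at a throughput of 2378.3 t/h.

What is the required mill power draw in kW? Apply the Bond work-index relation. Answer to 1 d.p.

W = 10·Wi·(P80^(-½) − F80^(-½))
W = 10·11.6·(1/√220 − 1/√23533) = 10·11.6·(0.060901) = 7.0645 kWh/t
P = W·T = 7.0645·2378.3 = 16801.6 kW

P = 16801.6 kW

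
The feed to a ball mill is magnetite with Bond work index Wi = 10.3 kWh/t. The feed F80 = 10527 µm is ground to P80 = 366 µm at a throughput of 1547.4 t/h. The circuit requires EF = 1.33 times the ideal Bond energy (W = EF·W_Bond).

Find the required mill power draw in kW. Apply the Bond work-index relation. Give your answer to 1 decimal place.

W = 10 Wi (P80^-0.5 − F80^-0.5)
W = 10·10.3·(1/√366 − 1/√10527) = 10·10.3·(0.042524) = 4.3800 kWh/t
Apply correction: 4.3800 × 1.33 = 5.8254 kWh/t
Mill draw = 5.8254 × 1547.4 = 9014.2 kW

P = 9014.2 kW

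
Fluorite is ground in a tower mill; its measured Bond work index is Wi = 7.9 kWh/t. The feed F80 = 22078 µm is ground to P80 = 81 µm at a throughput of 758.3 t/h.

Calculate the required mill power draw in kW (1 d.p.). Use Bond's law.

P = 6253.0 kW

W = 10 Wi (P80^-0.5 − F80^-0.5)
W = 10·7.9·(1/√81 − 1/√22078) = 10·7.9·(0.104381) = 8.2461 kWh/t
P_mill = W·ṁ = 8.2461·758.3 = 6253.0 kW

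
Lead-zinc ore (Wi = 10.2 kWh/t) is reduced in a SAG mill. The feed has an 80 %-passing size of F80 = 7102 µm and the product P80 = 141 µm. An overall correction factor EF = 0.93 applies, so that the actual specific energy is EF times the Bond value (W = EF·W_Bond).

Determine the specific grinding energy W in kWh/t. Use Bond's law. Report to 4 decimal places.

W = 6.8630 kWh/t

W = 10·Wi·(P80^(-½) − F80^(-½))
1/√141 = 0.084215;  1/√7102 = 0.011866
W = 10·10.2·(0.084215 − 0.011866) = 7.3796 kWh/t
W_actual = 0.93 × 7.3796 = 6.8630 kWh/t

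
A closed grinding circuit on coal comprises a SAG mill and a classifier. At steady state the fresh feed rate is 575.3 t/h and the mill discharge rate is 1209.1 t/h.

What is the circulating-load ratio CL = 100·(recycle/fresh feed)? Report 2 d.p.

CL = 110.17 %

M = F + R at steady state, so:
R = M − F = 1209.1 − 575.3 = 633.8 t/h
CL = 100·R/F = 100·633.8/575.3 = 110.17 %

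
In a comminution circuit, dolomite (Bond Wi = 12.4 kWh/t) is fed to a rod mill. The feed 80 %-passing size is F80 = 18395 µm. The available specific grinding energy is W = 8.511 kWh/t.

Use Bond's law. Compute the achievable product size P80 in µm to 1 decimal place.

W_Bond = 10·Wi·(1/√P₈₀ − 1/√F₈₀)
⇒ 1/√P80 = W/(10·Wi) + 1/√F80
  = 8.5110/(10·12.4) + 1/√18395 = 0.068637 + 0.007373 = 0.076010
P80 = (1/0.076010)² = 13.1561² = 173.08 µm

P80 = 173.1 µm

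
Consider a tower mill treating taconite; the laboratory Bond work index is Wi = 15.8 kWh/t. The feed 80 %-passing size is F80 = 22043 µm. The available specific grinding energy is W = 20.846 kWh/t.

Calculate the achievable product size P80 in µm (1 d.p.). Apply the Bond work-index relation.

P80 = 52.0 µm

W_Bond = 10·Wi·(1/√P₈₀ − 1/√F₈₀)
P80^-0.5 = F80^-0.5 + W/(10 Wi)
  = 20.8460/(10·15.8) + 1/√22043 = 0.131937 + 0.006735 = 0.138672
P80 = (1/0.138672)² = 7.2113² = 52.00 µm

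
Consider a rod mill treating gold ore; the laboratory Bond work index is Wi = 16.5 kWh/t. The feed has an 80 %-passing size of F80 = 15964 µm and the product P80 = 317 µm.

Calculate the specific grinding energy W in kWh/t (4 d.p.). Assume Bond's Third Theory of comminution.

W = 7.9614 kWh/t

W_Bond = 10·Wi·(1/√P₈₀ − 1/√F₈₀)
1/√317 = 0.056166;  1/√15964 = 0.007915
W = 10·16.5·(0.056166 − 0.007915) = 7.9614 kWh/t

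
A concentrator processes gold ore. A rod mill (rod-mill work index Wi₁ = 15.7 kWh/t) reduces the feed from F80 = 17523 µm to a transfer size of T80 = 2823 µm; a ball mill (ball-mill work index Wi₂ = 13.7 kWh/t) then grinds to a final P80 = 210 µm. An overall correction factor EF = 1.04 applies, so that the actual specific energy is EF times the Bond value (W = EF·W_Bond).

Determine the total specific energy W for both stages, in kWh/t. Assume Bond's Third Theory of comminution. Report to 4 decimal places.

W = 8.9901 kWh/t

W = 10 Wi (P80^-0.5 − F80^-0.5)
Stage 1 (17523→2823 µm, Wi₁=15.7): W₁ = 10·15.7·(0.018821 − 0.007554) = 1.7689 kWh/t
Stage 2 (2823→210 µm, Wi₂=13.7): W₂ = 10·13.7·(0.069007 − 0.018821) = 6.8754 kWh/t
W = W₁ + W₂ = 1.7689 + 6.8754 = 8.6443 kWh/t
Apply correction: 8.6443 × 1.04 = 8.9901 kWh/t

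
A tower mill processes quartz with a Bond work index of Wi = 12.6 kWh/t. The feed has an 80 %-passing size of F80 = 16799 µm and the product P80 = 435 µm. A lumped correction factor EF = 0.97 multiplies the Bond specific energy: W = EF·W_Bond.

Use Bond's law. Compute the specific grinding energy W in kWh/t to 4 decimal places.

W = 10 Wi (1/√P80 − 1/√F80)  [Bond]
1/√435 = 0.047946;  1/√16799 = 0.007715
W = 10·12.6·(0.047946 − 0.007715) = 5.0691 kWh/t
W_actual = 0.97 × 5.0691 = 4.9170 kWh/t

W = 4.9170 kWh/t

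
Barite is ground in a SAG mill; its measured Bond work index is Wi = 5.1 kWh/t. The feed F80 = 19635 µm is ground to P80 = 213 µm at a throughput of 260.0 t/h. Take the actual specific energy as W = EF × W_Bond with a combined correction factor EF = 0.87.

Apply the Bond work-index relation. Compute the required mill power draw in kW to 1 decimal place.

W = 10 Wi (1/√P80 − 1/√F80)  [Bond]
W = 10·5.1·(1/√213 − 1/√19635) = 10·5.1·(0.061382) = 3.1305 kWh/t
W_actual = 0.87 × 3.1305 = 2.7235 kWh/t
P_mill = W·ṁ = 2.7235·260.0 = 708.1 kW

P = 708.1 kW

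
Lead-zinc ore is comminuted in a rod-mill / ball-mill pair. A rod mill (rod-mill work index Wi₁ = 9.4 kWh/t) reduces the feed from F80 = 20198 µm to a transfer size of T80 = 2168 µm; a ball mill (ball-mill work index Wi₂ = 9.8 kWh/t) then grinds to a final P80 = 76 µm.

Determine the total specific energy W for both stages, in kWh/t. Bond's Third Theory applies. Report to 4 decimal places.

W = 10·Wi·(P80^(-½) − F80^(-½))
Stage 1 (20198→2168 µm, Wi₁=9.4): W₁ = 10·9.4·(0.021477 − 0.007036) = 1.3574 kWh/t
Stage 2 (2168→76 µm, Wi₂=9.8): W₂ = 10·9.8·(0.114708 − 0.021477) = 9.1366 kWh/t
W = W₁ + W₂ = 1.3574 + 9.1366 = 10.4940 kWh/t

W = 10.4940 kWh/t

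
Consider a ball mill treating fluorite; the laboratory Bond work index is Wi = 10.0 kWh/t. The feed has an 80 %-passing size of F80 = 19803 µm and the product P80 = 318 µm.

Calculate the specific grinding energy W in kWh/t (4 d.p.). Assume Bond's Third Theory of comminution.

W = 10 Wi (1/√P80 − 1/√F80)  [Bond]
1/√318 = 0.056077;  1/√19803 = 0.007106
W = 10·10.0·(0.056077 − 0.007106) = 4.8971 kWh/t

W = 4.8971 kWh/t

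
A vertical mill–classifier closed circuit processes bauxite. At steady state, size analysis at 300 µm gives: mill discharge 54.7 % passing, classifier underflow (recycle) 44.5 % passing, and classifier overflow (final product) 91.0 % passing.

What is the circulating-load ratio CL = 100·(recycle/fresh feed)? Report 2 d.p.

Classifier node, passing 300 µm:
Fd + Rd = Ru + Fo ⇒ R/F = (o−d)/(d−u)
r = (91.0 − 54.7)/(54.7 − 44.5) = 36.3/10.2 = 3.5588
CL = 100·r = 355.88 %

CL = 355.88 %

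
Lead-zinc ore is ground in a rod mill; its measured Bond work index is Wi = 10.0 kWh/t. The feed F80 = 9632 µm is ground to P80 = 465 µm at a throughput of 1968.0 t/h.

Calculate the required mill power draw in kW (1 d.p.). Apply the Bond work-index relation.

P = 7121.1 kW

W = 10 Wi (P80^-0.5 − F80^-0.5)
W = 10·10.0·(1/√465 − 1/√9632) = 10·10.0·(0.036185) = 3.6185 kWh/t
P = W·T = 3.6185·1968.0 = 7121.1 kW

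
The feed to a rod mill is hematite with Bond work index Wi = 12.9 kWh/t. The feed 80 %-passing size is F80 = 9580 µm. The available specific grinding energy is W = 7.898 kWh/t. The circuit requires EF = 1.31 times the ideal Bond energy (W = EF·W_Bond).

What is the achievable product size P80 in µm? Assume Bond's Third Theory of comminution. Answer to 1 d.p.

P80 = 308.3 µm

W = 10·Wi·(P80^(-½) − F80^(-½))
W_Bond = W / EF = 7.898 / 1.31 = 6.0290 kWh/t
⇒ 1/√P80 = W_Bond/(10 Wi) + 1/√F80
  = 6.0290/(10·12.9) + 1/√9580 = 0.046736 + 0.010217 = 0.056953
P80 = (1/0.056953)² = 17.5582² = 308.29 µm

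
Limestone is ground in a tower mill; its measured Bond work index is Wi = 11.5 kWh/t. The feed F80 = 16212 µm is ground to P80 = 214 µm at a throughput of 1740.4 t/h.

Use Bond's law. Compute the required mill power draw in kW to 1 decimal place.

W = 10·Wi·[P80^(−½) − F80^(−½)]
W = 10·11.5·(1/√214 − 1/√16212) = 10·11.5·(0.060505) = 6.9580 kWh/t
P = W·T = 6.9580·1740.4 = 12109.8 kW

P = 12109.8 kW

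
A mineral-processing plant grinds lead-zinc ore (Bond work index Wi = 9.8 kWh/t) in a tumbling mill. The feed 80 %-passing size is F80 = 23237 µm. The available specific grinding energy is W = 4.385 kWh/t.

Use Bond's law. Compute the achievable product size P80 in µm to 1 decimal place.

W = 10 Wi (P80^-0.5 − F80^-0.5)
1/√P80 = 1/√F80 + W/(10·Wi)
  = 4.3850/(10·9.8) + 1/√23237 = 0.044745 + 0.006560 = 0.051305
P80 = (1/0.051305)² = 19.4913² = 379.91 µm

P80 = 379.9 µm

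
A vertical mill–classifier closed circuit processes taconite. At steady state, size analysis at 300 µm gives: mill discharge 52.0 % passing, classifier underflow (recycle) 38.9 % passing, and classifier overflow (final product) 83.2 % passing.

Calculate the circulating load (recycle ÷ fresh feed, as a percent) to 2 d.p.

Classifier node, passing 300 µm:
(1+r)d = ru + o → r = (o−d)/(d−u)
r = (83.2 − 52.0)/(52.0 − 38.9) = 31.2/13.1 = 2.3817
CL = 100·r = 238.17 %

CL = 238.17 %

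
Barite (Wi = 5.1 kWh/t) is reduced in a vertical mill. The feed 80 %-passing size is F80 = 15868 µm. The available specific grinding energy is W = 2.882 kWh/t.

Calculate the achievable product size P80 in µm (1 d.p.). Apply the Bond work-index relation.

P80 = 240.8 µm

W = 10·Wi·[P80^(−½) − F80^(−½)]
1/√P80 = 1/√F80 + W/(10·Wi)
  = 2.8820/(10·5.1) + 1/√15868 = 0.056510 + 0.007939 = 0.064448
P80 = (1/0.064448)² = 15.5163² = 240.76 µm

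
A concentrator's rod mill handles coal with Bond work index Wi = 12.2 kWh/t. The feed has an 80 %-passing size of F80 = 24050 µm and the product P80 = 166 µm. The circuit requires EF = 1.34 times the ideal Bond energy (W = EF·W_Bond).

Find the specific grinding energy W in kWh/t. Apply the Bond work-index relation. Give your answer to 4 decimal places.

W = 11.6343 kWh/t

W = 10 Wi (1/√P80 − 1/√F80)  [Bond]
1/√166 = 0.077615;  1/√24050 = 0.006448
W = 10·12.2·(0.077615 − 0.006448) = 8.6823 kWh/t
Corrected W = EF·W_Bond = 1.34·8.6823 = 11.6343 kWh/t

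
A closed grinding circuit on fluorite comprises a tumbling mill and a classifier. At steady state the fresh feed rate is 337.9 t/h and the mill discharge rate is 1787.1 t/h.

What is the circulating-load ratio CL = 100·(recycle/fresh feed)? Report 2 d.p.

CL = 428.88 %

M = F + R at steady state, so:
R = M − F = 1787.1 − 337.9 = 1449.2 t/h
CL = 100·R/F = 100·1449.2/337.9 = 428.88 %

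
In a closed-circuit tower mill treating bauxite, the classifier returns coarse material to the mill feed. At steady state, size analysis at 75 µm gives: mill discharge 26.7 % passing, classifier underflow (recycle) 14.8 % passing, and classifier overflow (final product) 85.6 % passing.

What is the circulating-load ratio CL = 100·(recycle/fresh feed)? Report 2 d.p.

CL = 494.96 %

Mass balance on the −75 µm fraction:
r = (o − d)/(d − u)
r = (85.6 − 26.7)/(26.7 − 14.8) = 58.9/11.9 = 4.9496
CL = 100·r = 494.96 %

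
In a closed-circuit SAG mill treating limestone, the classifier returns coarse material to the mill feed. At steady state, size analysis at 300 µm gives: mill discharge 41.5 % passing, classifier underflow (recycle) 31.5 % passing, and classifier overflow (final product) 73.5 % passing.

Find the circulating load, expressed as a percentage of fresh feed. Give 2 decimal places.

Two-product formula at 300 µm:
Fd + Rd = Ru + Fo ⇒ R/F = (o−d)/(d−u)
r = (73.5 − 41.5)/(41.5 − 31.5) = 32.0/10.0 = 3.2000
CL = 100·r = 320.00 %

CL = 320.00 %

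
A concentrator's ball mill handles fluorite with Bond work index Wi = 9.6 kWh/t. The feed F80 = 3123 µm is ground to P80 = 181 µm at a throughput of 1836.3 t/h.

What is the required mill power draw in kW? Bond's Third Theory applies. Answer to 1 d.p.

P = 9948.7 kW

W = 10 Wi / √P80 − 10 Wi / √F80
W = 10·9.6·(1/√181 − 1/√3123) = 10·9.6·(0.056435) = 5.4178 kWh/t
P = W·T = 5.4178·1836.3 = 9948.7 kW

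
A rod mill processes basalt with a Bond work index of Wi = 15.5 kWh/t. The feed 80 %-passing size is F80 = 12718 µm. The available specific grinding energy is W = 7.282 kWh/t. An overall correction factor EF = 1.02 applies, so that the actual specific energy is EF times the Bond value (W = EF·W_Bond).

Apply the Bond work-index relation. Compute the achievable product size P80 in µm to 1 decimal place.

Bond:  W = 10 Wi (1/√P − 1/√F)
W_Bond = W / EF = 7.282 / 1.02 = 7.1392 kWh/t
⇒ 1/√P80 = W_Bond/(10·Wi) + 1/√F80
  = 7.1392/(10·15.5) + 1/√12718 = 0.046059 + 0.008867 = 0.054927
P80 = (1/0.054927)² = 18.2061² = 331.46 µm

P80 = 331.5 µm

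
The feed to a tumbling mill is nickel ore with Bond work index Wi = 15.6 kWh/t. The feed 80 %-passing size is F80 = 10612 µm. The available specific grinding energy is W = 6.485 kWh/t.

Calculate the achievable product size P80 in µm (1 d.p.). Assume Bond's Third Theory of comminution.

P80 = 380.3 µm

W = 10·Wi·(P80^(-½) − F80^(-½))
P80^(−½) = W/(10 Wi) + F80^(−½)
  = 6.4850/(10·15.6) + 1/√10612 = 0.041571 + 0.009707 = 0.051278
P80 = (1/0.051278)² = 19.5016² = 380.31 µm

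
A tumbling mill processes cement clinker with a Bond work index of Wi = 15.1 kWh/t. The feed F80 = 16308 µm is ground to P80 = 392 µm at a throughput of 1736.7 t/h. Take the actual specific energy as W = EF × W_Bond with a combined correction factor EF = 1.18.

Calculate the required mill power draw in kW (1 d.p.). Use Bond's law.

P = 13206.2 kW

W = 10 Wi (1/√P80 − 1/√F80)  [Bond]
W = 10·15.1·(1/√392 − 1/√16308) = 10·15.1·(0.042677) = 6.4442 kWh/t
Corrected W = EF·W_Bond = 1.18·6.4442 = 7.6042 kWh/t
P = W·T = 7.6042·1736.7 = 13206.2 kW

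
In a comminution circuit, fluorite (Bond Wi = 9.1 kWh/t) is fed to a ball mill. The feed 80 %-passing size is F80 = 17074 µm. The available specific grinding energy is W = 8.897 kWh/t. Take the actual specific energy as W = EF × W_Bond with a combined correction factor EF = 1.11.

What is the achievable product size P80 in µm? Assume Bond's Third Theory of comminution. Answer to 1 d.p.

W = 10 Wi / √P80 − 10 Wi / √F80
W_Bond = W / EF = 8.897 / 1.11 = 8.0153 kWh/t
P80^-0.5 = F80^-0.5 + W_Bond/(10 Wi)
  = 8.0153/(10·9.1) + 1/√17074 = 0.088080 + 0.007653 = 0.095733
P80 = (1/0.095733)² = 10.4457² = 109.11 µm

P80 = 109.1 µm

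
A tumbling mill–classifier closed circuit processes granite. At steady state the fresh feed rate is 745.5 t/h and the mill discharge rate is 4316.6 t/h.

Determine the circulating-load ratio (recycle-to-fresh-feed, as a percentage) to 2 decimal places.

CL = 479.02 %

Mill node: discharge = fresh + recycle.
R = M − F = 4316.6 − 745.5 = 3571.1 t/h
CL = 100·R/F = 100·3571.1/745.5 = 479.02 %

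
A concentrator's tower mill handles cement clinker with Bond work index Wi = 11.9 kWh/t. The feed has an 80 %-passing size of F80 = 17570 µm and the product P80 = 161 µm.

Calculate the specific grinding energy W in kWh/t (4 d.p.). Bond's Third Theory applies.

W = 10·Wi·[P80^(−½) − F80^(−½)]
1/√161 = 0.078811;  1/√17570 = 0.007544
W = 10·11.9·(0.078811 − 0.007544) = 8.4808 kWh/t

W = 8.4808 kWh/t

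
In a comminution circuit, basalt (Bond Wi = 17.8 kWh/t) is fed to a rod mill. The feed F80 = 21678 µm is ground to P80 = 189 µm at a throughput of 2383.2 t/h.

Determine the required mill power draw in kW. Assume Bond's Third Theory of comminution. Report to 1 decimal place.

P = 27975.5 kW

W = 10·Wi·[P80^(−½) − F80^(−½)]
W = 10·17.8·(1/√189 − 1/√21678) = 10·17.8·(0.065947) = 11.7386 kWh/t
Power = W × throughput = 11.7386 kWh/t × 2383.2 t/h = 27975.5 kW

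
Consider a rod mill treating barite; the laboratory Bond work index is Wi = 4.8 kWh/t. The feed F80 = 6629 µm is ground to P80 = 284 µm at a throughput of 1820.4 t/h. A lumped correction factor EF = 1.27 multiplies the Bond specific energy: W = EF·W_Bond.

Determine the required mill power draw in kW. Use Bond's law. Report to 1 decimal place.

P = 5222.0 kW

W = 10 Wi (1/√P80 − 1/√F80)  [Bond]
W = 10·4.8·(1/√284 − 1/√6629) = 10·4.8·(0.047057) = 2.2587 kWh/t
Corrected W = EF·W_Bond = 1.27·2.2587 = 2.8686 kWh/t
P_mill = W·ṁ = 2.8686·1820.4 = 5222.0 kW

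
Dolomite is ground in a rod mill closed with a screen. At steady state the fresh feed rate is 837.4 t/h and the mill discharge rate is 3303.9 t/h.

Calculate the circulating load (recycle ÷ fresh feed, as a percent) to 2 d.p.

Steady state: M = F + R.
R = M − F = 3303.9 − 837.4 = 2466.5 t/h
CL = 100·R/F = 100·2466.5/837.4 = 294.54 %

CL = 294.54 %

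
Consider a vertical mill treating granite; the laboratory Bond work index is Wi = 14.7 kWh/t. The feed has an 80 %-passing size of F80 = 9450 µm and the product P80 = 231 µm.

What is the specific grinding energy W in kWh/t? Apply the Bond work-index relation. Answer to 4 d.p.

W = 8.1597 kWh/t

W = 10·Wi·[P80^(−½) − F80^(−½)]
1/√231 = 0.065795;  1/√9450 = 0.010287
W = 10·14.7·(0.065795 − 0.010287) = 8.1597 kWh/t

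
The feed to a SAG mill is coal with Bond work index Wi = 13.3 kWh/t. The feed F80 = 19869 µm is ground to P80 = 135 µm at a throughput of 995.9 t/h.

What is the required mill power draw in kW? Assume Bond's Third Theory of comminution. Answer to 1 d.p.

P = 10460.2 kW

W = 10·Wi·(P80^(-½) − F80^(-½))
W = 10·13.3·(1/√135 − 1/√19869) = 10·13.3·(0.078972) = 10.5033 kWh/t
Mill draw = 10.5033 × 995.9 = 10460.2 kW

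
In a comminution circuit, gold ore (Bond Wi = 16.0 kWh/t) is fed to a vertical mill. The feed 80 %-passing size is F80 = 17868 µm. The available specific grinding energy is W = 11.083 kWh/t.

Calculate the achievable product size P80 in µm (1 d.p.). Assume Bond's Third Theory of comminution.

W = 10·Wi·(P80^(-½) − F80^(-½))
P80^(−½) = W/(10 Wi) + F80^(−½)
  = 11.0830/(10·16.0) + 1/√17868 = 0.069269 + 0.007481 = 0.076750
P80 = (1/0.076750)² = 13.0294² = 169.76 µm

P80 = 169.8 µm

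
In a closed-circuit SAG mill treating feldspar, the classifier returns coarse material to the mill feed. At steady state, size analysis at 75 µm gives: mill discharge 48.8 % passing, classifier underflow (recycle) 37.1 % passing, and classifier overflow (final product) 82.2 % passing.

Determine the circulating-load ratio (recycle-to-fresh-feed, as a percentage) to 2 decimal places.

CL = 285.47 %

Balance %-passing 75 µm (r = R/F):
(1+r)·d = r·u + o ⇒ r = (o−d)/(d−u)
r = (82.2 − 48.8)/(48.8 − 37.1) = 33.4/11.7 = 2.8547
CL = 100·r = 285.47 %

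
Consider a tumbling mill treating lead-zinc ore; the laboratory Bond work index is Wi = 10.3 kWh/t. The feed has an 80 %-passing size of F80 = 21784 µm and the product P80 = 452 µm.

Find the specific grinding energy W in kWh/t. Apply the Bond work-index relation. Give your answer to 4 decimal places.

W = 4.1469 kWh/t

W = 10·Wi·[P80^(−½) − F80^(−½)]
1/√452 = 0.047036;  1/√21784 = 0.006775
W = 10·10.3·(0.047036 − 0.006775) = 4.1469 kWh/t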